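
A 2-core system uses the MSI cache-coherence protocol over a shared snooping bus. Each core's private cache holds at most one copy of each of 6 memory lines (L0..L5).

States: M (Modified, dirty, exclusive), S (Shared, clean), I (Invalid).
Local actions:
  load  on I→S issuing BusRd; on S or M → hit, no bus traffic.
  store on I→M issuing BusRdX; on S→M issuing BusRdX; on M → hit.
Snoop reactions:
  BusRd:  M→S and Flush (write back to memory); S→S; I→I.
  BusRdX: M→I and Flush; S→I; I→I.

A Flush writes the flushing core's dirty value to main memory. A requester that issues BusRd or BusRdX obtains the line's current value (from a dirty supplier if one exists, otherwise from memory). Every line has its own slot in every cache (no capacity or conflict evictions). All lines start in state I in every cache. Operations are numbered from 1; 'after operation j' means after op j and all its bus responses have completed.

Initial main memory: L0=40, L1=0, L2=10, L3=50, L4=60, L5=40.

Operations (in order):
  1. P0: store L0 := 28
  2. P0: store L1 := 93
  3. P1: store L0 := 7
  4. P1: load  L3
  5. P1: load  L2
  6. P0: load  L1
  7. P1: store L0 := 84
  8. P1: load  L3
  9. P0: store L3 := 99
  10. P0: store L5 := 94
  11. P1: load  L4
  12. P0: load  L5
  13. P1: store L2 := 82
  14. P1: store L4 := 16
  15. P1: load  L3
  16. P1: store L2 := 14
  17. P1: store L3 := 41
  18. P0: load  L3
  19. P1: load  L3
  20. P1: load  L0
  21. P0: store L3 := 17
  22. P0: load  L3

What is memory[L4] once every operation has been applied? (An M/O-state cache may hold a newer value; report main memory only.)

memory[L4] = 60

[1] P0: store L0 := 28 | P0:M(28), P1:I | bus: BusRdX
[2] P0: store L1 := 93 | P0:M(93), P1:I | bus: BusRdX
[3] P1: store L0 := 7 | P0:I, P1:M(7) | bus: BusRdX,Flush
[4] P1: load  L3 | P0:I, P1:S(50) | bus: BusRd
[5] P1: load  L2 | P0:I, P1:S(10) | bus: BusRd
[6] P0: load  L1 | P0:M(93), P1:I | bus: none
[7] P1: store L0 := 84 | P0:I, P1:M(84) | bus: none
[8] P1: load  L3 | P0:I, P1:S(50) | bus: none
[9] P0: store L3 := 99 | P0:M(99), P1:I | bus: BusRdX
[10] P0: store L5 := 94 | P0:M(94), P1:I | bus: BusRdX
[11] P1: load  L4 | P0:I, P1:S(60) | bus: BusRd
[12] P0: load  L5 | P0:M(94), P1:I | bus: none
[13] P1: store L2 := 82 | P0:I, P1:M(82) | bus: BusRdX
[14] P1: store L4 := 16 | P0:I, P1:M(16) | bus: BusRdX
[15] P1: load  L3 | P0:S(99), P1:S(99) | bus: BusRd,Flush
[16] P1: store L2 := 14 | P0:I, P1:M(14) | bus: none
[17] P1: store L3 := 41 | P0:I, P1:M(41) | bus: BusRdX
[18] P0: load  L3 | P0:S(41), P1:S(41) | bus: BusRd,Flush
[19] P1: load  L3 | P0:S(41), P1:S(41) | bus: none
[20] P1: load  L0 | P0:I, P1:M(84) | bus: none
[21] P0: store L3 := 17 | P0:M(17), P1:I | bus: BusRdX
[22] P0: load  L3 | P0:M(17), P1:I | bus: none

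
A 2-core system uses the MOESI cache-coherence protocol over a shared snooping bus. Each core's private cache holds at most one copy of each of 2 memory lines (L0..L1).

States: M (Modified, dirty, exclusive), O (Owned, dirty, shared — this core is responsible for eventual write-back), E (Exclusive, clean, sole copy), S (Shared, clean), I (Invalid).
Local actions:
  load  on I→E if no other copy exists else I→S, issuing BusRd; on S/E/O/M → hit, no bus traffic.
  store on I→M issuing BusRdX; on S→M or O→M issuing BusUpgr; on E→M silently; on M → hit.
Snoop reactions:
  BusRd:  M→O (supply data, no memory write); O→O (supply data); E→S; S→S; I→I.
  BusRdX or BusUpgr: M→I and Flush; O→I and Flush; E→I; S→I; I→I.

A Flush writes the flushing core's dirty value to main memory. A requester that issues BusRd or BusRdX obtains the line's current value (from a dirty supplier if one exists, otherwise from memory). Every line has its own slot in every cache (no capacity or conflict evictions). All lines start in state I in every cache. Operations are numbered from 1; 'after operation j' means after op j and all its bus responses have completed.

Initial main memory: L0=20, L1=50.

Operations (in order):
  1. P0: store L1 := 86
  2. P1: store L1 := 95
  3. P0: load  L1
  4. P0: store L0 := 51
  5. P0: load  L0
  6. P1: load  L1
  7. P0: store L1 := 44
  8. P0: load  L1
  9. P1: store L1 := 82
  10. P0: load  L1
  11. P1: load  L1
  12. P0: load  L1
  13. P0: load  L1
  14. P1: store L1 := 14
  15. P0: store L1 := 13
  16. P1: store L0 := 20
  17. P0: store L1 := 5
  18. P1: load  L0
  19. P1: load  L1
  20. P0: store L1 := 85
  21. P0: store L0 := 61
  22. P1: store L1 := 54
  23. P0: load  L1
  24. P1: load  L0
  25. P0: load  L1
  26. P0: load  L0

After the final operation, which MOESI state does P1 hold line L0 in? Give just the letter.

step 1: P0: store L1 := 86  ⟶  MI  (L1)  txn=BusRdX  M[L1]=50
step 2: P1: store L1 := 95  ⟶  IM  (L1)  txn=BusRdX+Flush  M[L1]=86
step 3: P0: load  L1  ⟶  SO  (L1)  txn=BusRd  M[L1]=86
step 4: P0: store L0 := 51  ⟶  MI  (L0)  txn=BusRdX  M[L0]=20
step 5: P0: load  L0  ⟶  MI  (L0)  txn=∅  M[L0]=20
step 6: P1: load  L1  ⟶  SO  (L1)  txn=∅  M[L1]=86
step 7: P0: store L1 := 44  ⟶  MI  (L1)  txn=BusUpgr+Flush  M[L1]=95
step 8: P0: load  L1  ⟶  MI  (L1)  txn=∅  M[L1]=95
step 9: P1: store L1 := 82  ⟶  IM  (L1)  txn=BusRdX+Flush  M[L1]=44
step 10: P0: load  L1  ⟶  SO  (L1)  txn=BusRd  M[L1]=44
step 11: P1: load  L1  ⟶  SO  (L1)  txn=∅  M[L1]=44
step 12: P0: load  L1  ⟶  SO  (L1)  txn=∅  M[L1]=44
step 13: P0: load  L1  ⟶  SO  (L1)  txn=∅  M[L1]=44
step 14: P1: store L1 := 14  ⟶  IM  (L1)  txn=BusUpgr  M[L1]=44
step 15: P0: store L1 := 13  ⟶  MI  (L1)  txn=BusRdX+Flush  M[L1]=14
step 16: P1: store L0 := 20  ⟶  IM  (L0)  txn=BusRdX+Flush  M[L0]=51
step 17: P0: store L1 := 5  ⟶  MI  (L1)  txn=∅  M[L1]=14
step 18: P1: load  L0  ⟶  IM  (L0)  txn=∅  M[L0]=51
step 19: P1: load  L1  ⟶  OS  (L1)  txn=BusRd  M[L1]=14
step 20: P0: store L1 := 85  ⟶  MI  (L1)  txn=BusUpgr  M[L1]=14
step 21: P0: store L0 := 61  ⟶  MI  (L0)  txn=BusRdX+Flush  M[L0]=20
step 22: P1: store L1 := 54  ⟶  IM  (L1)  txn=BusRdX+Flush  M[L1]=85
step 23: P0: load  L1  ⟶  SO  (L1)  txn=BusRd  M[L1]=85
step 24: P1: load  L0  ⟶  OS  (L0)  txn=BusRd  M[L0]=20
step 25: P0: load  L1  ⟶  SO  (L1)  txn=∅  M[L1]=85
step 26: P0: load  L0  ⟶  OS  (L0)  txn=∅  M[L0]=20

state = S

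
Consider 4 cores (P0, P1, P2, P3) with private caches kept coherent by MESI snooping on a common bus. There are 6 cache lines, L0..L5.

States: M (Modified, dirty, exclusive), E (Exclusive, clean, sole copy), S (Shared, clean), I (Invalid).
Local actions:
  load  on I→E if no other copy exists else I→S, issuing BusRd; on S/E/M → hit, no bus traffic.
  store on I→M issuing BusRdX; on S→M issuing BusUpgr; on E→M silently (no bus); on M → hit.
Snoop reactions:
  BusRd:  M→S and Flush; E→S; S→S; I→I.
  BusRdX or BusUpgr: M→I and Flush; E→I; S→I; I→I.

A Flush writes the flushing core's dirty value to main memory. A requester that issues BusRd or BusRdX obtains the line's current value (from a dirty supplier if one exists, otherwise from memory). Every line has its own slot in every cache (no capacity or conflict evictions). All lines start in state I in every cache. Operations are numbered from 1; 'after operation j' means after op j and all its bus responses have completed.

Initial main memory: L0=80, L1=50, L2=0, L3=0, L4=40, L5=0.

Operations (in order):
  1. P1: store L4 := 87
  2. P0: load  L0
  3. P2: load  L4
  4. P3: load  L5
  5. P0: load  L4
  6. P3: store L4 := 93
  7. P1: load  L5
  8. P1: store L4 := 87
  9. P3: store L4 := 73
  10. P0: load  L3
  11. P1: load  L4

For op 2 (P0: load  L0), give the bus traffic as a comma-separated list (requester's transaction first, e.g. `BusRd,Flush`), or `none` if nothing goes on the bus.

[1] P1: store L4 := 87 | P0:I, P1:M(87), P2:I, P3:I | bus: BusRdX
[2] P0: load  L0 | P0:E(80), P1:I, P2:I, P3:I | bus: BusRd
[3] P2: load  L4 | P0:I, P1:S(87), P2:S(87), P3:I | bus: BusRd,Flush
[4] P3: load  L5 | P0:I, P1:I, P2:I, P3:E(0) | bus: BusRd
[5] P0: load  L4 | P0:S(87), P1:S(87), P2:S(87), P3:I | bus: BusRd
[6] P3: store L4 := 93 | P0:I, P1:I, P2:I, P3:M(93) | bus: BusRdX
[7] P1: load  L5 | P0:I, P1:S(0), P2:I, P3:S(0) | bus: BusRd
[8] P1: store L4 := 87 | P0:I, P1:M(87), P2:I, P3:I | bus: BusRdX,Flush
[9] P3: store L4 := 73 | P0:I, P1:I, P2:I, P3:M(73) | bus: BusRdX,Flush
[10] P0: load  L3 | P0:E(0), P1:I, P2:I, P3:I | bus: BusRd
[11] P1: load  L4 | P0:I, P1:S(73), P2:I, P3:S(73) | bus: BusRd,Flush

bus = BusRd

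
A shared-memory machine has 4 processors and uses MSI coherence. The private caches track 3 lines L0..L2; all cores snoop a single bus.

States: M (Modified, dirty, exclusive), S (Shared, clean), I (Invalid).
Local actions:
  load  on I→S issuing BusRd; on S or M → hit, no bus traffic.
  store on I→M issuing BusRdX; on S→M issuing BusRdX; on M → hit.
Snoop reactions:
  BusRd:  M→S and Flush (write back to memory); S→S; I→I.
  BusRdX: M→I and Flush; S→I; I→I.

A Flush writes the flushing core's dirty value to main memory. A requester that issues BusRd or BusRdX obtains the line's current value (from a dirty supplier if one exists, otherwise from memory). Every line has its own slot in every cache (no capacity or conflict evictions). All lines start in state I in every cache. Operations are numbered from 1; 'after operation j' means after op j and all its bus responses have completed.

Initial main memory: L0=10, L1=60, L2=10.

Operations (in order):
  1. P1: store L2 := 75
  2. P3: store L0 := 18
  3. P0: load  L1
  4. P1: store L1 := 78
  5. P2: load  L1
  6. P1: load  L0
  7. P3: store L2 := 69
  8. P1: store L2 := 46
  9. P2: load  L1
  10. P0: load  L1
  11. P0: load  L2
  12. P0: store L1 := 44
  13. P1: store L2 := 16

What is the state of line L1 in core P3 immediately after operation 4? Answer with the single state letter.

state = I

[1] P1: store L2 := 75 | P0:I, P1:M(75), P2:I, P3:I | bus: BusRdX
[2] P3: store L0 := 18 | P0:I, P1:I, P2:I, P3:M(18) | bus: BusRdX
[3] P0: load  L1 | P0:S(60), P1:I, P2:I, P3:I | bus: BusRd
[4] P1: store L1 := 78 | P0:I, P1:M(78), P2:I, P3:I | bus: BusRdX
[5] P2: load  L1 | P0:I, P1:S(78), P2:S(78), P3:I | bus: BusRd,Flush
[6] P1: load  L0 | P0:I, P1:S(18), P2:I, P3:S(18) | bus: BusRd,Flush
[7] P3: store L2 := 69 | P0:I, P1:I, P2:I, P3:M(69) | bus: BusRdX,Flush
[8] P1: store L2 := 46 | P0:I, P1:M(46), P2:I, P3:I | bus: BusRdX,Flush
[9] P2: load  L1 | P0:I, P1:S(78), P2:S(78), P3:I | bus: none
[10] P0: load  L1 | P0:S(78), P1:S(78), P2:S(78), P3:I | bus: BusRd
[11] P0: load  L2 | P0:S(46), P1:S(46), P2:I, P3:I | bus: BusRd,Flush
[12] P0: store L1 := 44 | P0:M(44), P1:I, P2:I, P3:I | bus: BusRdX
[13] P1: store L2 := 16 | P0:I, P1:M(16), P2:I, P3:I | bus: BusRdX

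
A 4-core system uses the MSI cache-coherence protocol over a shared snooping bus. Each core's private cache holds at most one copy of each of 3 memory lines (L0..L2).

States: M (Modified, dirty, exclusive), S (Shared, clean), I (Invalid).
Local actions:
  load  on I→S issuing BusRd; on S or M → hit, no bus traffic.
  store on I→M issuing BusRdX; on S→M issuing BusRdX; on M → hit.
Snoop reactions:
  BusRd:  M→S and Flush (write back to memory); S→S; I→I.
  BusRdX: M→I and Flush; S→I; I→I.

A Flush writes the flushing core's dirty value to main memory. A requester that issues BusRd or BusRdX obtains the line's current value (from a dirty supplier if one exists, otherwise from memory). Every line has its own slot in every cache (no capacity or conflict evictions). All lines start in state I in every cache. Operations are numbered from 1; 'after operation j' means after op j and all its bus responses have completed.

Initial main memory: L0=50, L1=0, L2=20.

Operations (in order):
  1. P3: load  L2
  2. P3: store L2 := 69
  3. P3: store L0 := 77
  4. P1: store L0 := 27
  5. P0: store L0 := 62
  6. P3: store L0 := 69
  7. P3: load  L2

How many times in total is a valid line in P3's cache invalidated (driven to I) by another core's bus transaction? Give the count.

step 1: P3: load  L2  ⟶  IIIS  (L2)  txn=BusRd  M[L2]=20
step 2: P3: store L2 := 69  ⟶  IIIM  (L2)  txn=BusRdX  M[L2]=20
step 3: P3: store L0 := 77  ⟶  IIIM  (L0)  txn=BusRdX  M[L0]=50
step 4: P1: store L0 := 27  ⟶  IMII  (L0)  txn=BusRdX+Flush  M[L0]=77
step 5: P0: store L0 := 62  ⟶  MIII  (L0)  txn=BusRdX+Flush  M[L0]=27
step 6: P3: store L0 := 69  ⟶  IIIM  (L0)  txn=BusRdX+Flush  M[L0]=62
step 7: P3: load  L2  ⟶  IIIM  (L2)  txn=∅  M[L2]=20

invalidations = 1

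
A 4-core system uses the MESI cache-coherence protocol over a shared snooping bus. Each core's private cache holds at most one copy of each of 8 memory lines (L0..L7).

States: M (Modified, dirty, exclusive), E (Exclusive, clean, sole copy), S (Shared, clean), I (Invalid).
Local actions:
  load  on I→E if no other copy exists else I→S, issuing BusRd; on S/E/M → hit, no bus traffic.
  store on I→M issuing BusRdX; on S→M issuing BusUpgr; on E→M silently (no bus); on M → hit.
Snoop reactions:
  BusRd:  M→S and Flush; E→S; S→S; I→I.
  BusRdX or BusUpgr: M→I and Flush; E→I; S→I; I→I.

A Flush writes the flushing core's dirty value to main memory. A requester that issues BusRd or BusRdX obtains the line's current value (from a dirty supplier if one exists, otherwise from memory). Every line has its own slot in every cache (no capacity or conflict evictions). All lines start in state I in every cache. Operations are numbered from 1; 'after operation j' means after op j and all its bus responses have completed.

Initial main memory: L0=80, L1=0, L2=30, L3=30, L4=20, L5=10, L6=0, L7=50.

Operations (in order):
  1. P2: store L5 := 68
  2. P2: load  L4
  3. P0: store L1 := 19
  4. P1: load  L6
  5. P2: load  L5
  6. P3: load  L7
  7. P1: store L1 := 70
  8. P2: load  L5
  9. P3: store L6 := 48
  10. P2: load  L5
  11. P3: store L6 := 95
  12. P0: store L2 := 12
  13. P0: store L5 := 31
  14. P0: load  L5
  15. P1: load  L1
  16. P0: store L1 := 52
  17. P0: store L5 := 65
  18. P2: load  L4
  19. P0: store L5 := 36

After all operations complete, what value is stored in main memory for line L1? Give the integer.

memory[L1] = 70

step 1: P2: store L5 := 68  ⟶  IIMI  (L5)  txn=BusRdX  M[L5]=10
step 2: P2: load  L4  ⟶  IIEI  (L4)  txn=BusRd  M[L4]=20
step 3: P0: store L1 := 19  ⟶  MIII  (L1)  txn=BusRdX  M[L1]=0
step 4: P1: load  L6  ⟶  IEII  (L6)  txn=BusRd  M[L6]=0
step 5: P2: load  L5  ⟶  IIMI  (L5)  txn=∅  M[L5]=10
step 6: P3: load  L7  ⟶  IIIE  (L7)  txn=BusRd  M[L7]=50
step 7: P1: store L1 := 70  ⟶  IMII  (L1)  txn=BusRdX+Flush  M[L1]=19
step 8: P2: load  L5  ⟶  IIMI  (L5)  txn=∅  M[L5]=10
step 9: P3: store L6 := 48  ⟶  IIIM  (L6)  txn=BusRdX  M[L6]=0
step 10: P2: load  L5  ⟶  IIMI  (L5)  txn=∅  M[L5]=10
step 11: P3: store L6 := 95  ⟶  IIIM  (L6)  txn=∅  M[L6]=0
step 12: P0: store L2 := 12  ⟶  MIII  (L2)  txn=BusRdX  M[L2]=30
step 13: P0: store L5 := 31  ⟶  MIII  (L5)  txn=BusRdX+Flush  M[L5]=68
step 14: P0: load  L5  ⟶  MIII  (L5)  txn=∅  M[L5]=68
step 15: P1: load  L1  ⟶  IMII  (L1)  txn=∅  M[L1]=19
step 16: P0: store L1 := 52  ⟶  MIII  (L1)  txn=BusRdX+Flush  M[L1]=70
step 17: P0: store L5 := 65  ⟶  MIII  (L5)  txn=∅  M[L5]=68
step 18: P2: load  L4  ⟶  IIEI  (L4)  txn=∅  M[L4]=20
step 19: P0: store L5 := 36  ⟶  MIII  (L5)  txn=∅  M[L5]=68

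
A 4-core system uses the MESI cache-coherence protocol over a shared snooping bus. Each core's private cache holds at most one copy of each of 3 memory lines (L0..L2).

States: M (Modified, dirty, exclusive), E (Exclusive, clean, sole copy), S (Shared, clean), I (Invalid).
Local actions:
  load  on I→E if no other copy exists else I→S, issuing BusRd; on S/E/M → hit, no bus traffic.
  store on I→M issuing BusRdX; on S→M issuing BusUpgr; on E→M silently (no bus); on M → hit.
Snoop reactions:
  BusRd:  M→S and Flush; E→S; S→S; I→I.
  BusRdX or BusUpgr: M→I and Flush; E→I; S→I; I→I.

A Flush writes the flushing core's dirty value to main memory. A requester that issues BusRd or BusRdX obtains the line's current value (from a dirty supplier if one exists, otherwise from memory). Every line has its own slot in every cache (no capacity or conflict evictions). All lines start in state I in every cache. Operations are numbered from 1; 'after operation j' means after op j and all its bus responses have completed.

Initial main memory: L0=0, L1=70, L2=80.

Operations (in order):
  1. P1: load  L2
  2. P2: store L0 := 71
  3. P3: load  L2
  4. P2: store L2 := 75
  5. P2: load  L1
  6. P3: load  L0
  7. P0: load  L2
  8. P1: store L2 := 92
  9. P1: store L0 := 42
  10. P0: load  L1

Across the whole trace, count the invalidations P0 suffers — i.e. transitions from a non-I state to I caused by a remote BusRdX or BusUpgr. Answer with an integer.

invalidations = 1

[1] P1: load  L2 | P0:I, P1:E(80), P2:I, P3:I | bus: BusRd
[2] P2: store L0 := 71 | P0:I, P1:I, P2:M(71), P3:I | bus: BusRdX
[3] P3: load  L2 | P0:I, P1:S(80), P2:I, P3:S(80) | bus: BusRd
[4] P2: store L2 := 75 | P0:I, P1:I, P2:M(75), P3:I | bus: BusRdX
[5] P2: load  L1 | P0:I, P1:I, P2:E(70), P3:I | bus: BusRd
[6] P3: load  L0 | P0:I, P1:I, P2:S(71), P3:S(71) | bus: BusRd,Flush
[7] P0: load  L2 | P0:S(75), P1:I, P2:S(75), P3:I | bus: BusRd,Flush
[8] P1: store L2 := 92 | P0:I, P1:M(92), P2:I, P3:I | bus: BusRdX
[9] P1: store L0 := 42 | P0:I, P1:M(42), P2:I, P3:I | bus: BusRdX
[10] P0: load  L1 | P0:S(70), P1:I, P2:S(70), P3:I | bus: BusRd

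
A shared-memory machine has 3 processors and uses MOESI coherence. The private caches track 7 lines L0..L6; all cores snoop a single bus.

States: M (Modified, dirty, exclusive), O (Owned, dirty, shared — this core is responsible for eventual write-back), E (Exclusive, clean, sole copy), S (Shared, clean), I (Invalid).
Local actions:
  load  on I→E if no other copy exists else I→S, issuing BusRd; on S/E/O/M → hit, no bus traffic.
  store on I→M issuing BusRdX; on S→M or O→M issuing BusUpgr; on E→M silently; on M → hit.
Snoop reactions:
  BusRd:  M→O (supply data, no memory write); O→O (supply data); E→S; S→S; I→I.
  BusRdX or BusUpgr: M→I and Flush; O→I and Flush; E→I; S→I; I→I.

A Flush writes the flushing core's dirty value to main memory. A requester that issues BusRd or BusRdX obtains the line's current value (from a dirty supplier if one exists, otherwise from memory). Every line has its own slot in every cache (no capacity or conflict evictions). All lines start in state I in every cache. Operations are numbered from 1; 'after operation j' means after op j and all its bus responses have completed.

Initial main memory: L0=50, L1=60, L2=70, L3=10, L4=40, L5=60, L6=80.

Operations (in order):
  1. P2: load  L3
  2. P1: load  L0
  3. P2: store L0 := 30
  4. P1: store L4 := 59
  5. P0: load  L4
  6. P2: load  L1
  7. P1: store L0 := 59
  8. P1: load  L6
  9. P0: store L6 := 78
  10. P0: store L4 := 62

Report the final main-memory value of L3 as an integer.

[1] P2: load  L3 | P0:I, P1:I, P2:E(10) | bus: BusRd
[2] P1: load  L0 | P0:I, P1:E(50), P2:I | bus: BusRd
[3] P2: store L0 := 30 | P0:I, P1:I, P2:M(30) | bus: BusRdX
[4] P1: store L4 := 59 | P0:I, P1:M(59), P2:I | bus: BusRdX
[5] P0: load  L4 | P0:S(59), P1:O(59), P2:I | bus: BusRd
[6] P2: load  L1 | P0:I, P1:I, P2:E(60) | bus: BusRd
[7] P1: store L0 := 59 | P0:I, P1:M(59), P2:I | bus: BusRdX,Flush
[8] P1: load  L6 | P0:I, P1:E(80), P2:I | bus: BusRd
[9] P0: store L6 := 78 | P0:M(78), P1:I, P2:I | bus: BusRdX
[10] P0: store L4 := 62 | P0:M(62), P1:I, P2:I | bus: BusUpgr,Flush

memory[L3] = 10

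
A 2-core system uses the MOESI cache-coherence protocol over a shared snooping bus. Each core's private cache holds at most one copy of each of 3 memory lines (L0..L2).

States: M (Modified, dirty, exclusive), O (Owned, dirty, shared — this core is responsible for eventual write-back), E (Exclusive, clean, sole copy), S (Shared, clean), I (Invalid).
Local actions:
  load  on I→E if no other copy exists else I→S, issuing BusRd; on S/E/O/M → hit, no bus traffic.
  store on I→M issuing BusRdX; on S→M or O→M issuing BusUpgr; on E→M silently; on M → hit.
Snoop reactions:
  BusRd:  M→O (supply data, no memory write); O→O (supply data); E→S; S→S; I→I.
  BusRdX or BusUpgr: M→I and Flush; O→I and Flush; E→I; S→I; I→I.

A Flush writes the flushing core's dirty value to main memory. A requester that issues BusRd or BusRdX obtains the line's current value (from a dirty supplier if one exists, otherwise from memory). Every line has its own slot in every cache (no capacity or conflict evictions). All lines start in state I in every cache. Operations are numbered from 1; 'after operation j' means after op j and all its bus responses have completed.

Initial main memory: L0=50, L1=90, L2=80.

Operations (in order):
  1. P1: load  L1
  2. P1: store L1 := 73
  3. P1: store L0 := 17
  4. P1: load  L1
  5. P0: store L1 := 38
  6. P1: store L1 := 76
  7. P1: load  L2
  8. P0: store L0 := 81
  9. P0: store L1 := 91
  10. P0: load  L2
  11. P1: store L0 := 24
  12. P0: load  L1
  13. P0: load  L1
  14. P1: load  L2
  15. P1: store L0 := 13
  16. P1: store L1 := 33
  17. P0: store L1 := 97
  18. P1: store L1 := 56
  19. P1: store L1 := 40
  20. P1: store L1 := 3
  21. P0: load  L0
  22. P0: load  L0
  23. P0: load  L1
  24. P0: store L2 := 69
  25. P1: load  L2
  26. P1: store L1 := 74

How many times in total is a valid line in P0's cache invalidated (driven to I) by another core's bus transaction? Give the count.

  op1 P1: load  L1 → I/E on L1; bus BusRd; mem=90
  op2 P1: store L1 := 73 → I/M on L1; bus (none); mem=90
  op3 P1: store L0 := 17 → I/M on L0; bus BusRdX; mem=50
  op4 P1: load  L1 → I/M on L1; bus (none); mem=90
  op5 P0: store L1 := 38 → M/I on L1; bus BusRdX Flush; mem=73
  op6 P1: store L1 := 76 → I/M on L1; bus BusRdX Flush; mem=38
  op7 P1: load  L2 → I/E on L2; bus BusRd; mem=80
  op8 P0: store L0 := 81 → M/I on L0; bus BusRdX Flush; mem=17
  op9 P0: store L1 := 91 → M/I on L1; bus BusRdX Flush; mem=76
  op10 P0: load  L2 → S/S on L2; bus BusRd; mem=80
  op11 P1: store L0 := 24 → I/M on L0; bus BusRdX Flush; mem=81
  op12 P0: load  L1 → M/I on L1; bus (none); mem=76
  op13 P0: load  L1 → M/I on L1; bus (none); mem=76
  op14 P1: load  L2 → S/S on L2; bus (none); mem=80
  op15 P1: store L0 := 13 → I/M on L0; bus (none); mem=81
  op16 P1: store L1 := 33 → I/M on L1; bus BusRdX Flush; mem=91
  op17 P0: store L1 := 97 → M/I on L1; bus BusRdX Flush; mem=33
  op18 P1: store L1 := 56 → I/M on L1; bus BusRdX Flush; mem=97
  op19 P1: store L1 := 40 → I/M on L1; bus (none); mem=97
  op20 P1: store L1 := 3 → I/M on L1; bus (none); mem=97
  op21 P0: load  L0 → S/O on L0; bus BusRd; mem=81
  op22 P0: load  L0 → S/O on L0; bus (none); mem=81
  op23 P0: load  L1 → S/O on L1; bus BusRd; mem=97
  op24 P0: store L2 := 69 → M/I on L2; bus BusUpgr; mem=80
  op25 P1: load  L2 → O/S on L2; bus BusRd; mem=80
  op26 P1: store L1 := 74 → I/M on L1; bus BusUpgr; mem=97

invalidations = 5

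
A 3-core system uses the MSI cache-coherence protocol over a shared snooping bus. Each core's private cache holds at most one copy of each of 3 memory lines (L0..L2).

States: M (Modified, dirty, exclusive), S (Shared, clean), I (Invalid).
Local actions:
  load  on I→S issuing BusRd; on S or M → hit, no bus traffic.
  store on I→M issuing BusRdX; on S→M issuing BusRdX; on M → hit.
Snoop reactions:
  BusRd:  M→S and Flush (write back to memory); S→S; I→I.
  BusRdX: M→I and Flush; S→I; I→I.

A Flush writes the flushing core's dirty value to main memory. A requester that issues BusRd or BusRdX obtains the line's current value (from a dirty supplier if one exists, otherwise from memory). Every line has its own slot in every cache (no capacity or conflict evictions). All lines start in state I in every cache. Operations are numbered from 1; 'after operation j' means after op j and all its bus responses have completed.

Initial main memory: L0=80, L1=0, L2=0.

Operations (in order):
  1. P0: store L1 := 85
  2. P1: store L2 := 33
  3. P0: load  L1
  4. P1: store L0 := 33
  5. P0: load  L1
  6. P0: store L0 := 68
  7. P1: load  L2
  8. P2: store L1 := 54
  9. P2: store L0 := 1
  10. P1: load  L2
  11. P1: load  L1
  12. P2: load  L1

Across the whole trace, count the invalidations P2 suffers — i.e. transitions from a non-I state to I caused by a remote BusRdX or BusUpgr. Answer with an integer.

step 1: P0: store L1 := 85  ⟶  MII  (L1)  txn=BusRdX  M[L1]=0
step 2: P1: store L2 := 33  ⟶  IMI  (L2)  txn=BusRdX  M[L2]=0
step 3: P0: load  L1  ⟶  MII  (L1)  txn=∅  M[L1]=0
step 4: P1: store L0 := 33  ⟶  IMI  (L0)  txn=BusRdX  M[L0]=80
step 5: P0: load  L1  ⟶  MII  (L1)  txn=∅  M[L1]=0
step 6: P0: store L0 := 68  ⟶  MII  (L0)  txn=BusRdX+Flush  M[L0]=33
step 7: P1: load  L2  ⟶  IMI  (L2)  txn=∅  M[L2]=0
step 8: P2: store L1 := 54  ⟶  IIM  (L1)  txn=BusRdX+Flush  M[L1]=85
step 9: P2: store L0 := 1  ⟶  IIM  (L0)  txn=BusRdX+Flush  M[L0]=68
step 10: P1: load  L2  ⟶  IMI  (L2)  txn=∅  M[L2]=0
step 11: P1: load  L1  ⟶  ISS  (L1)  txn=BusRd+Flush  M[L1]=54
step 12: P2: load  L1  ⟶  ISS  (L1)  txn=∅  M[L1]=54

invalidations = 0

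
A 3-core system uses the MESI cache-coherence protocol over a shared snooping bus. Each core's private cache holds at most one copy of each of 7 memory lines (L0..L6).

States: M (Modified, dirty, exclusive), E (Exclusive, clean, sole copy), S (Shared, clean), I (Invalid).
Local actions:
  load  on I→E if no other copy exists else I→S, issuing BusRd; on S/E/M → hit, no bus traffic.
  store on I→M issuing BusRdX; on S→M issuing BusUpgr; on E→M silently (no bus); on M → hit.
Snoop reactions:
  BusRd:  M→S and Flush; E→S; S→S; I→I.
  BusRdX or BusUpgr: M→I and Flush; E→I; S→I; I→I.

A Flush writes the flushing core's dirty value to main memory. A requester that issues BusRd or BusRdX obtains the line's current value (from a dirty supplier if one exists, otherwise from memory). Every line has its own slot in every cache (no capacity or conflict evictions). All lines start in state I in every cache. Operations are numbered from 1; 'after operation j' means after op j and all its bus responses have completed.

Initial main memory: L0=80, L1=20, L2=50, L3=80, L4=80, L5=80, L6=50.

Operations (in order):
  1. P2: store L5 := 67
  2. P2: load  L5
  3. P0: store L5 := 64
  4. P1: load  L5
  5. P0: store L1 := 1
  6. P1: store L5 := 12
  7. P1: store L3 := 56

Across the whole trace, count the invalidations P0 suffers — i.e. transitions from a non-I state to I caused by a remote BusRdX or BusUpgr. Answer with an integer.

[1] P2: store L5 := 67 | P0:I, P1:I, P2:M(67) | bus: BusRdX
[2] P2: load  L5 | P0:I, P1:I, P2:M(67) | bus: none
[3] P0: store L5 := 64 | P0:M(64), P1:I, P2:I | bus: BusRdX,Flush
[4] P1: load  L5 | P0:S(64), P1:S(64), P2:I | bus: BusRd,Flush
[5] P0: store L1 := 1 | P0:M(1), P1:I, P2:I | bus: BusRdX
[6] P1: store L5 := 12 | P0:I, P1:M(12), P2:I | bus: BusUpgr
[7] P1: store L3 := 56 | P0:I, P1:M(56), P2:I | bus: BusRdX

invalidations = 1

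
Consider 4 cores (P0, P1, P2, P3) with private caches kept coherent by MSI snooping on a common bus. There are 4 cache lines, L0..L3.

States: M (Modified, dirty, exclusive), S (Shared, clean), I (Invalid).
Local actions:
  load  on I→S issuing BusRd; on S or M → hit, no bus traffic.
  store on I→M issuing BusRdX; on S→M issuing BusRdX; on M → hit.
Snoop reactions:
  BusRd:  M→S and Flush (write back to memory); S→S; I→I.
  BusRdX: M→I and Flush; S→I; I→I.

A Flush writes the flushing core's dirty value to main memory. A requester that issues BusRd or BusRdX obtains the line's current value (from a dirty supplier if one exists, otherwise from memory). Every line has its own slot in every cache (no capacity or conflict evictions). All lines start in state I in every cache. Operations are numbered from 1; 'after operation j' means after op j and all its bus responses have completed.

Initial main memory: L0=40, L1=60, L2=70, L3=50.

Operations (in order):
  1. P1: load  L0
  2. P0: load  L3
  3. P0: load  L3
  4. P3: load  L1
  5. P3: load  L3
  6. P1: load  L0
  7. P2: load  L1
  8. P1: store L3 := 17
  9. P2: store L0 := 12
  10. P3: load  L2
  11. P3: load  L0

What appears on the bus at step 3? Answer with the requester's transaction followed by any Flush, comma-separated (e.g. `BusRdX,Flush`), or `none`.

bus = none

[1] P1: load  L0 | P0:I, P1:S(40), P2:I, P3:I | bus: BusRd
[2] P0: load  L3 | P0:S(50), P1:I, P2:I, P3:I | bus: BusRd
[3] P0: load  L3 | P0:S(50), P1:I, P2:I, P3:I | bus: none
[4] P3: load  L1 | P0:I, P1:I, P2:I, P3:S(60) | bus: BusRd
[5] P3: load  L3 | P0:S(50), P1:I, P2:I, P3:S(50) | bus: BusRd
[6] P1: load  L0 | P0:I, P1:S(40), P2:I, P3:I | bus: none
[7] P2: load  L1 | P0:I, P1:I, P2:S(60), P3:S(60) | bus: BusRd
[8] P1: store L3 := 17 | P0:I, P1:M(17), P2:I, P3:I | bus: BusRdX
[9] P2: store L0 := 12 | P0:I, P1:I, P2:M(12), P3:I | bus: BusRdX
[10] P3: load  L2 | P0:I, P1:I, P2:I, P3:S(70) | bus: BusRd
[11] P3: load  L0 | P0:I, P1:I, P2:S(12), P3:S(12) | bus: BusRd,Flush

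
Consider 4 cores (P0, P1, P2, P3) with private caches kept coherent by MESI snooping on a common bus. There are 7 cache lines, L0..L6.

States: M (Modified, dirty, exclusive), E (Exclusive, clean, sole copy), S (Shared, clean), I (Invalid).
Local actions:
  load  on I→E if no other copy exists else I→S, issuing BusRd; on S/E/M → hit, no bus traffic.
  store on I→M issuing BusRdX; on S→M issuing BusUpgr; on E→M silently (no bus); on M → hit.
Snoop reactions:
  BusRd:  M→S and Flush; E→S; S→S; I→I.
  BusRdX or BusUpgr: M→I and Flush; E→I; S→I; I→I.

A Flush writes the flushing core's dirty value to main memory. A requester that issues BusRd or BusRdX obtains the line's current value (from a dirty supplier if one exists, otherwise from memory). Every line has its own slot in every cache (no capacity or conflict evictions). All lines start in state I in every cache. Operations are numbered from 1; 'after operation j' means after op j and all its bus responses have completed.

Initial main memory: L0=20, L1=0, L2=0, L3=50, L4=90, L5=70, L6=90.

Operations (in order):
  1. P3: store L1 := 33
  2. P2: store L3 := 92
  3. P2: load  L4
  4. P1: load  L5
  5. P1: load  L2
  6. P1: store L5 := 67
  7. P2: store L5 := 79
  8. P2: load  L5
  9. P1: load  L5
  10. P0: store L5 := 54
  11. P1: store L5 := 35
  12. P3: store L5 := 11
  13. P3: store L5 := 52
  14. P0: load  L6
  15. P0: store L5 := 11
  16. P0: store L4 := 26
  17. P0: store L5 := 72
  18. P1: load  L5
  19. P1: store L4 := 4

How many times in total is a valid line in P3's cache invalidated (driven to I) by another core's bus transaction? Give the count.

[1] P3: store L1 := 33 | P0:I, P1:I, P2:I, P3:M(33) | bus: BusRdX
[2] P2: store L3 := 92 | P0:I, P1:I, P2:M(92), P3:I | bus: BusRdX
[3] P2: load  L4 | P0:I, P1:I, P2:E(90), P3:I | bus: BusRd
[4] P1: load  L5 | P0:I, P1:E(70), P2:I, P3:I | bus: BusRd
[5] P1: load  L2 | P0:I, P1:E(0), P2:I, P3:I | bus: BusRd
[6] P1: store L5 := 67 | P0:I, P1:M(67), P2:I, P3:I | bus: none
[7] P2: store L5 := 79 | P0:I, P1:I, P2:M(79), P3:I | bus: BusRdX,Flush
[8] P2: load  L5 | P0:I, P1:I, P2:M(79), P3:I | bus: none
[9] P1: load  L5 | P0:I, P1:S(79), P2:S(79), P3:I | bus: BusRd,Flush
[10] P0: store L5 := 54 | P0:M(54), P1:I, P2:I, P3:I | bus: BusRdX
[11] P1: store L5 := 35 | P0:I, P1:M(35), P2:I, P3:I | bus: BusRdX,Flush
[12] P3: store L5 := 11 | P0:I, P1:I, P2:I, P3:M(11) | bus: BusRdX,Flush
[13] P3: store L5 := 52 | P0:I, P1:I, P2:I, P3:M(52) | bus: none
[14] P0: load  L6 | P0:E(90), P1:I, P2:I, P3:I | bus: BusRd
[15] P0: store L5 := 11 | P0:M(11), P1:I, P2:I, P3:I | bus: BusRdX,Flush
[16] P0: store L4 := 26 | P0:M(26), P1:I, P2:I, P3:I | bus: BusRdX
[17] P0: store L5 := 72 | P0:M(72), P1:I, P2:I, P3:I | bus: none
[18] P1: load  L5 | P0:S(72), P1:S(72), P2:I, P3:I | bus: BusRd,Flush
[19] P1: store L4 := 4 | P0:I, P1:M(4), P2:I, P3:I | bus: BusRdX,Flush

invalidations = 1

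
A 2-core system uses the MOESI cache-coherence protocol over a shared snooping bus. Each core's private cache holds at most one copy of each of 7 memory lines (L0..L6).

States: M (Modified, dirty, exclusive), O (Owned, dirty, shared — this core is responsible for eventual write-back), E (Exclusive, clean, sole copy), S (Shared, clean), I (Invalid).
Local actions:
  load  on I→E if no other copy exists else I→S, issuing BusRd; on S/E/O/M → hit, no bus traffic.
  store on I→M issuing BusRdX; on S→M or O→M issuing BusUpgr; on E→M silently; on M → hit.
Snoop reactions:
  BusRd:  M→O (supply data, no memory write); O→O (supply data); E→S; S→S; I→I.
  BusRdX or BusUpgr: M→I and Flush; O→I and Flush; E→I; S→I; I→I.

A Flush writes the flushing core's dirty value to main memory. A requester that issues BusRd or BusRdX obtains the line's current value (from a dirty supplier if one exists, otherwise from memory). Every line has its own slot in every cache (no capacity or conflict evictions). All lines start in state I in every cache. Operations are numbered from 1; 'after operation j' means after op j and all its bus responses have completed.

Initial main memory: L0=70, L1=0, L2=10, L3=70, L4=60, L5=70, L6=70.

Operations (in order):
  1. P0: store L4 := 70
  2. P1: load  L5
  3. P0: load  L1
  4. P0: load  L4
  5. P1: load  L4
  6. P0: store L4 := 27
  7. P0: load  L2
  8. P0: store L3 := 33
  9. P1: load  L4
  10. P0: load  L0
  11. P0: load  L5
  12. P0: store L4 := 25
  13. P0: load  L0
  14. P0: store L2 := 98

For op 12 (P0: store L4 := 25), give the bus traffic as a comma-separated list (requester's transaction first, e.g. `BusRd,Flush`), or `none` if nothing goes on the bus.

[1] P0: store L4 := 70 | P0:M(70), P1:I | bus: BusRdX
[2] P1: load  L5 | P0:I, P1:E(70) | bus: BusRd
[3] P0: load  L1 | P0:E(0), P1:I | bus: BusRd
[4] P0: load  L4 | P0:M(70), P1:I | bus: none
[5] P1: load  L4 | P0:O(70), P1:S(70) | bus: BusRd
[6] P0: store L4 := 27 | P0:M(27), P1:I | bus: BusUpgr
[7] P0: load  L2 | P0:E(10), P1:I | bus: BusRd
[8] P0: store L3 := 33 | P0:M(33), P1:I | bus: BusRdX
[9] P1: load  L4 | P0:O(27), P1:S(27) | bus: BusRd
[10] P0: load  L0 | P0:E(70), P1:I | bus: BusRd
[11] P0: load  L5 | P0:S(70), P1:S(70) | bus: BusRd
[12] P0: store L4 := 25 | P0:M(25), P1:I | bus: BusUpgr
[13] P0: load  L0 | P0:E(70), P1:I | bus: none
[14] P0: store L2 := 98 | P0:M(98), P1:I | bus: none

bus = BusUpgr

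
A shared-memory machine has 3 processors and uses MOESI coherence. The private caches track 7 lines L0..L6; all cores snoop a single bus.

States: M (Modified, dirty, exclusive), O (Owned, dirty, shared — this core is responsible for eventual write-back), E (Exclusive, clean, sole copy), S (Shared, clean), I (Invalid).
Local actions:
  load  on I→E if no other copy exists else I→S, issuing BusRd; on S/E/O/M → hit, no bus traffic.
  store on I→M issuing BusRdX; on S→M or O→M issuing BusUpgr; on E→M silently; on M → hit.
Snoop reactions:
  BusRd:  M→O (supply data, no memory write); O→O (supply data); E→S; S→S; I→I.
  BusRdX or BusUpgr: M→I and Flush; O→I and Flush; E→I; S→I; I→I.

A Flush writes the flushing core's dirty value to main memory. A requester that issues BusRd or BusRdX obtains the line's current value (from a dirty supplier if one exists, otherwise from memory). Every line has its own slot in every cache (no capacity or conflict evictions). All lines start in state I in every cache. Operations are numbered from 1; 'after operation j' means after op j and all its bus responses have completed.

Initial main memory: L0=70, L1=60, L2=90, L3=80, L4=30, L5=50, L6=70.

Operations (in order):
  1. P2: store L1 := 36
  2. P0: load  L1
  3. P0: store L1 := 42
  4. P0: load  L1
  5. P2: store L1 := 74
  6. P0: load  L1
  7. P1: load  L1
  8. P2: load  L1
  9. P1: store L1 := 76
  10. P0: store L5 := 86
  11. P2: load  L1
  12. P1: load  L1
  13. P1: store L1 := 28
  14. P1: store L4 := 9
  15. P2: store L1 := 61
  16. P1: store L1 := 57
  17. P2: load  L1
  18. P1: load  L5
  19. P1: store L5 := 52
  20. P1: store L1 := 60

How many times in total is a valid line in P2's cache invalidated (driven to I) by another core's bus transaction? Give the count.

[1] P2: store L1 := 36 | P0:I, P1:I, P2:M(36) | bus: BusRdX
[2] P0: load  L1 | P0:S(36), P1:I, P2:O(36) | bus: BusRd
[3] P0: store L1 := 42 | P0:M(42), P1:I, P2:I | bus: BusUpgr,Flush
[4] P0: load  L1 | P0:M(42), P1:I, P2:I | bus: none
[5] P2: store L1 := 74 | P0:I, P1:I, P2:M(74) | bus: BusRdX,Flush
[6] P0: load  L1 | P0:S(74), P1:I, P2:O(74) | bus: BusRd
[7] P1: load  L1 | P0:S(74), P1:S(74), P2:O(74) | bus: BusRd
[8] P2: load  L1 | P0:S(74), P1:S(74), P2:O(74) | bus: none
[9] P1: store L1 := 76 | P0:I, P1:M(76), P2:I | bus: BusUpgr,Flush
[10] P0: store L5 := 86 | P0:M(86), P1:I, P2:I | bus: BusRdX
[11] P2: load  L1 | P0:I, P1:O(76), P2:S(76) | bus: BusRd
[12] P1: load  L1 | P0:I, P1:O(76), P2:S(76) | bus: none
[13] P1: store L1 := 28 | P0:I, P1:M(28), P2:I | bus: BusUpgr
[14] P1: store L4 := 9 | P0:I, P1:M(9), P2:I | bus: BusRdX
[15] P2: store L1 := 61 | P0:I, P1:I, P2:M(61) | bus: BusRdX,Flush
[16] P1: store L1 := 57 | P0:I, P1:M(57), P2:I | bus: BusRdX,Flush
[17] P2: load  L1 | P0:I, P1:O(57), P2:S(57) | bus: BusRd
[18] P1: load  L5 | P0:O(86), P1:S(86), P2:I | bus: BusRd
[19] P1: store L5 := 52 | P0:I, P1:M(52), P2:I | bus: BusUpgr,Flush
[20] P1: store L1 := 60 | P0:I, P1:M(60), P2:I | bus: BusUpgr

invalidations = 5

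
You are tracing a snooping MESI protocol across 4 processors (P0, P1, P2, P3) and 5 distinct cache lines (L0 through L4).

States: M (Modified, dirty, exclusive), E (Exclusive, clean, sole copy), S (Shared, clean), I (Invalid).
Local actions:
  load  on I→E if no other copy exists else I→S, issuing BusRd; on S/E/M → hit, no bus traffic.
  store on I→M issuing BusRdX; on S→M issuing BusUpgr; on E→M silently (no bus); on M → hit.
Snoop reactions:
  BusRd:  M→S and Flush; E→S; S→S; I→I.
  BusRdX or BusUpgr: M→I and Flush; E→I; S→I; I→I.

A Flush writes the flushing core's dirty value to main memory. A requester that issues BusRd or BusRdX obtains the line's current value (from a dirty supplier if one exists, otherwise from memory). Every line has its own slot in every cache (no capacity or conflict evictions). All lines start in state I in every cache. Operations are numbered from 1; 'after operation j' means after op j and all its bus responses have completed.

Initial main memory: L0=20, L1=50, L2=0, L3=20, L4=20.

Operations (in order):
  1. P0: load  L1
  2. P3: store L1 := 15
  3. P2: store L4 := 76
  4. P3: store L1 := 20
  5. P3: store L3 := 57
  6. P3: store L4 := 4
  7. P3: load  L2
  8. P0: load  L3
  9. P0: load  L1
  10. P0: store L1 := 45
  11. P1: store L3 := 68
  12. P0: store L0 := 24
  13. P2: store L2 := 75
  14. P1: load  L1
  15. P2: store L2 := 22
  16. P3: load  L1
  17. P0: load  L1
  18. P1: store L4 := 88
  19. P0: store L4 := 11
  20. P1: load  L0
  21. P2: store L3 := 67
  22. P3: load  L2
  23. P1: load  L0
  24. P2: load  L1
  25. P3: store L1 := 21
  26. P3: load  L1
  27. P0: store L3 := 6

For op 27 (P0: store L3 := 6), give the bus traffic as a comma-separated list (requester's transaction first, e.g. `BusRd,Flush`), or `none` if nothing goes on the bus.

bus = BusRdX,Flush

  op1 P0: load  L1 → E/I/I/I on L1; bus BusRd; mem=50
  op2 P3: store L1 := 15 → I/I/I/M on L1; bus BusRdX; mem=50
  op3 P2: store L4 := 76 → I/I/M/I on L4; bus BusRdX; mem=20
  op4 P3: store L1 := 20 → I/I/I/M on L1; bus (none); mem=50
  op5 P3: store L3 := 57 → I/I/I/M on L3; bus BusRdX; mem=20
  op6 P3: store L4 := 4 → I/I/I/M on L4; bus BusRdX Flush; mem=76
  op7 P3: load  L2 → I/I/I/E on L2; bus BusRd; mem=0
  op8 P0: load  L3 → S/I/I/S on L3; bus BusRd Flush; mem=57
  op9 P0: load  L1 → S/I/I/S on L1; bus BusRd Flush; mem=20
  op10 P0: store L1 := 45 → M/I/I/I on L1; bus BusUpgr; mem=20
  op11 P1: store L3 := 68 → I/M/I/I on L3; bus BusRdX; mem=57
  op12 P0: store L0 := 24 → M/I/I/I on L0; bus BusRdX; mem=20
  op13 P2: store L2 := 75 → I/I/M/I on L2; bus BusRdX; mem=0
  op14 P1: load  L1 → S/S/I/I on L1; bus BusRd Flush; mem=45
  op15 P2: store L2 := 22 → I/I/M/I on L2; bus (none); mem=0
  op16 P3: load  L1 → S/S/I/S on L1; bus BusRd; mem=45
  op17 P0: load  L1 → S/S/I/S on L1; bus (none); mem=45
  op18 P1: store L4 := 88 → I/M/I/I on L4; bus BusRdX Flush; mem=4
  op19 P0: store L4 := 11 → M/I/I/I on L4; bus BusRdX Flush; mem=88
  op20 P1: load  L0 → S/S/I/I on L0; bus BusRd Flush; mem=24
  op21 P2: store L3 := 67 → I/I/M/I on L3; bus BusRdX Flush; mem=68
  op22 P3: load  L2 → I/I/S/S on L2; bus BusRd Flush; mem=22
  op23 P1: load  L0 → S/S/I/I on L0; bus (none); mem=24
  op24 P2: load  L1 → S/S/S/S on L1; bus BusRd; mem=45
  op25 P3: store L1 := 21 → I/I/I/M on L1; bus BusUpgr; mem=45
  op26 P3: load  L1 → I/I/I/M on L1; bus (none); mem=45
  op27 P0: store L3 := 6 → M/I/I/I on L3; bus BusRdX Flush; mem=67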